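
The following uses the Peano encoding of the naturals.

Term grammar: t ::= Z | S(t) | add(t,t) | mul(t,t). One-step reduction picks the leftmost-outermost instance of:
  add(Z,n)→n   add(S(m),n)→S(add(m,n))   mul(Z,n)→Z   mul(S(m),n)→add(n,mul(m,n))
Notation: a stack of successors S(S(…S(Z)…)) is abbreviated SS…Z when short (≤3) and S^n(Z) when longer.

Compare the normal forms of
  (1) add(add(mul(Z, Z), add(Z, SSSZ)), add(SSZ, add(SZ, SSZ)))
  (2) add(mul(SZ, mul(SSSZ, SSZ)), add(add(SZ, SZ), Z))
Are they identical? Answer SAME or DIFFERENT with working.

Answer: SAME — A ⇓ S^8(Z), B ⇓ S^8(Z)

Working:
Term A:
  start: add(add(mul(Z, Z), add(Z, SSSZ)), add(SSZ, add(SZ, SSZ)))
  →1  add(add(Z, add(Z, SSSZ)), add(SSZ, add(SZ, SSZ)))
  →2  add(add(Z, SSSZ), add(SSZ, add(SZ, SSZ)))
  →3  add(SSSZ, add(SSZ, add(SZ, SSZ)))
  →4  S(add(SSZ, add(SSZ, add(SZ, SSZ))))
  →5  S(S(add(SZ, add(SSZ, add(SZ, SSZ)))))
  →6  S(S(S(add(Z, add(SSZ, add(SZ, SSZ))))))
  →7  S(S(S(add(SSZ, add(SZ, SSZ)))))
  →8  S(S(S(S(add(SZ, add(SZ, SSZ))))))
  →9  S(S(S(S(S(add(Z, add(SZ, SSZ)))))))
  →10  S(S(S(S(S(add(SZ, SSZ))))))
  →11  S(S(S(S(S(S(add(Z, SSZ)))))))
  →12  S^8(Z)

Term B:
  start: add(mul(SZ, mul(SSSZ, SSZ)), add(add(SZ, SZ), Z))
  →1  add(add(mul(SSSZ, SSZ), mul(Z, mul(SSSZ, SSZ))), add(add(SZ, SZ), Z))
  →2  add(add(add(SSZ, mul(SSZ, SSZ)), mul(Z, mul(SSSZ, SSZ))), add(add(SZ, SZ), Z))
  →3  add(add(S(add(SZ, mul(SSZ, SSZ))), mul(Z, mul(SSSZ, SSZ))), add(add(SZ, SZ), Z))
  →4  add(S(add(add(SZ, mul(SSZ, SSZ)), mul(Z, mul(SSSZ, SSZ)))), add(add(SZ, SZ), Z))
  →5  S(add(add(add(SZ, mul(SSZ, SSZ)), mul(Z, mul(SSSZ, SSZ))), add(add(SZ, SZ), Z)))
  →6  S(add(add(S(add(Z, mul(SSZ, SSZ))), mul(Z, mul(SSSZ, SSZ))), add(add(SZ, SZ), Z)))
  →7  S(add(S(add(add(Z, mul(SSZ, SSZ)), mul(Z, mul(SSSZ, SSZ)))), add(add(SZ, SZ), Z)))
  →8  S(S(add(add(add(Z, mul(SSZ, SSZ)), mul(Z, mul(SSSZ, SSZ))), add(add(SZ, SZ), Z))))
  →9  S(S(add(add(mul(SSZ, SSZ), mul(Z, mul(SSSZ, SSZ))), add(add(SZ, SZ), Z))))
  →10  S(S(add(add(add(SSZ, mul(SZ, SSZ)), mul(Z, mul(SSSZ, SSZ))), add(add(SZ, SZ), Z))))
  →11  S(S(add(add(S(add(SZ, mul(SZ, SSZ))), mul(Z, mul(SSSZ, SSZ))), add(add(SZ, SZ), Z))))
  →12  S(S(add(S(add(add(SZ, mul(SZ, SSZ)), mul(Z, mul(SSSZ, SSZ)))), add(add(SZ, SZ), Z))))
  →13  S(S(S(add(add(add(SZ, mul(SZ, SSZ)), mul(Z, mul(SSSZ, SSZ))), add(add(SZ, SZ), Z)))))
  →14  S(S(S(add(add(S(add(Z, mul(SZ, SSZ))), mul(Z, mul(SSSZ, SSZ))), add(add(SZ, SZ), Z)))))
  →15  S(S(S(add(S(add(add(Z, mul(SZ, SSZ)), mul(Z, mul(SSSZ, SSZ)))), add(add(SZ, SZ), Z)))))
  →16  S(S(S(S(add(add(add(Z, mul(SZ, SSZ)), mul(Z, mul(SSSZ, SSZ))), add(add(SZ, SZ), Z))))))
  →17  S(S(S(S(add(add(mul(SZ, SSZ), mul(Z, mul(SSSZ, SSZ))), add(add(SZ, SZ), Z))))))
  →18  S(S(S(S(add(add(add(SSZ, mul(Z, SSZ)), mul(Z, mul(SSSZ, SSZ))), add(add(SZ, SZ), Z))))))
  →19  S(S(S(S(add(add(S(add(SZ, mul(Z, SSZ))), mul(Z, mul(SSSZ, SSZ))), add(add(SZ, SZ), Z))))))
  →20  S(S(S(S(add(S(add(add(SZ, mul(Z, SSZ)), mul(Z, mul(SSSZ, SSZ)))), add(add(SZ, SZ), Z))))))
  →21  S(S(S(S(S(add(add(add(SZ, mul(Z, SSZ)), mul(Z, mul(SSSZ, SSZ))), add(add(SZ, SZ), Z)))))))
  →22  S(S(S(S(S(add(add(S(add(Z, mul(Z, SSZ))), mul(Z, mul(SSSZ, SSZ))), add(add(SZ, SZ), Z)))))))
  →23  S(S(S(S(S(add(S(add(add(Z, mul(Z, SSZ)), mul(Z, mul(SSSZ, SSZ)))), add(add(SZ, SZ), Z)))))))
  →24  S(S(S(S(S(S(add(add(add(Z, mul(Z, SSZ)), mul(Z, mul(SSSZ, SSZ))), add(add(SZ, SZ), Z))))))))
  →25  S(S(S(S(S(S(add(add(mul(Z, SSZ), mul(Z, mul(SSSZ, SSZ))), add(add(SZ, SZ), Z))))))))
  →26  S(S(S(S(S(S(add(add(Z, mul(Z, mul(SSSZ, SSZ))), add(add(SZ, SZ), Z))))))))
  →27  S(S(S(S(S(S(add(mul(Z, mul(SSSZ, SSZ)), add(add(SZ, SZ), Z))))))))
  →28  S(S(S(S(S(S(add(Z, add(add(SZ, SZ), Z))))))))
  →29  S(S(S(S(S(S(add(add(SZ, SZ), Z)))))))
  →30  S(S(S(S(S(S(add(S(add(Z, SZ)), Z)))))))
  →31  S(S(S(S(S(S(S(add(add(Z, SZ), Z))))))))
  →32  S(S(S(S(S(S(S(add(SZ, Z))))))))
  →33  S(S(S(S(S(S(S(S(add(Z, Z)))))))))
  →34  S^8(Z)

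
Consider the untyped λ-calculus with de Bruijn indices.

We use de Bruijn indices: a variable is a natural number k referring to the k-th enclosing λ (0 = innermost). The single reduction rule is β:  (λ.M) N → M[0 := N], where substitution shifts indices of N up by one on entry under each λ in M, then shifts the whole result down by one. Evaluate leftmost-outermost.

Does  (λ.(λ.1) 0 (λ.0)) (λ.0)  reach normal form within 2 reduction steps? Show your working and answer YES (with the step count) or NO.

  start: (λ.(λ.1) 0 (λ.0)) (λ.0)
  →1  (λ.λ.0) (λ.0) (λ.0)
  →2  (λ.0) (λ.0)

Answer: NO — after 2 steps the term is (λ.0) (λ.0), not yet normal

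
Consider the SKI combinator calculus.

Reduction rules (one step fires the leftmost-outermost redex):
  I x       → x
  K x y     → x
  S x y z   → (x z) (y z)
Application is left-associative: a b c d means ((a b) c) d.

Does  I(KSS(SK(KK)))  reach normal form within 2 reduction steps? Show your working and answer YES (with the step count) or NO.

  start: I(KSS(SK(KK)))
  [1] KSS(SK(KK))
  [2] S(SK(KK))

Answer: YES — reaches normal form S(SK(KK)) in 2 ≤ 2 steps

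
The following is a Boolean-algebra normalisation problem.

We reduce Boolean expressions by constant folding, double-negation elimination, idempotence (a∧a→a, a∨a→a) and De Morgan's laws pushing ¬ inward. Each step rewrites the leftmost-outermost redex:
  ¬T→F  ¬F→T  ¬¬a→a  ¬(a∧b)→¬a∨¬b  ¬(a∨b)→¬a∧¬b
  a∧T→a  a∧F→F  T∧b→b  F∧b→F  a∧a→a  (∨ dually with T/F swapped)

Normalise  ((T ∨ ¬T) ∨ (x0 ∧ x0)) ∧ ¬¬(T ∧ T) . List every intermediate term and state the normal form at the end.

  start: ((T ∨ ¬T) ∨ (x0 ∧ x0)) ∧ ¬¬(T ∧ T)
  step 1: (T ∨ (x0 ∧ x0)) ∧ ¬¬(T ∧ T)
  step 2: T ∧ ¬¬(T ∧ T)
  step 3: ¬¬(T ∧ T)
  step 4: T ∧ T
  step 5: T

Answer: normal form = T  (in 5 steps)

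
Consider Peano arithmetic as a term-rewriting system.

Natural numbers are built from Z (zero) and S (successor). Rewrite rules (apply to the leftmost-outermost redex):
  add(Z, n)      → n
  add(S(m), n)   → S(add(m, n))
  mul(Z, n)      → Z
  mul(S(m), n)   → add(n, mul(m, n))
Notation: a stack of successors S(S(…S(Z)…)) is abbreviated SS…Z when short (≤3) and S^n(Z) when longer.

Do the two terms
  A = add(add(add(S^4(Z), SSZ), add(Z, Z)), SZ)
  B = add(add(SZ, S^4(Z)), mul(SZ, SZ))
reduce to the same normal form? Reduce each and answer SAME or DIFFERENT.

Term A:
  start: add(add(add(S^4(Z), SSZ), add(Z, Z)), SZ)
  →1  add(add(S(add(SSSZ, SSZ)), add(Z, Z)), SZ)
  →2  add(S(add(add(SSSZ, SSZ), add(Z, Z))), SZ)
  →3  S(add(add(add(SSSZ, SSZ), add(Z, Z)), SZ))
  →4  S(add(add(S(add(SSZ, SSZ)), add(Z, Z)), SZ))
  →5  S(add(S(add(add(SSZ, SSZ), add(Z, Z))), SZ))
  →6  S(S(add(add(add(SSZ, SSZ), add(Z, Z)), SZ)))
  →7  S(S(add(add(S(add(SZ, SSZ)), add(Z, Z)), SZ)))
  →8  S(S(add(S(add(add(SZ, SSZ), add(Z, Z))), SZ)))
  →9  S(S(S(add(add(add(SZ, SSZ), add(Z, Z)), SZ))))
  →10  S(S(S(add(add(S(add(Z, SSZ)), add(Z, Z)), SZ))))
  →11  S(S(S(add(S(add(add(Z, SSZ), add(Z, Z))), SZ))))
  →12  S(S(S(S(add(add(add(Z, SSZ), add(Z, Z)), SZ)))))
  →13  S(S(S(S(add(add(SSZ, add(Z, Z)), SZ)))))
  →14  S(S(S(S(add(S(add(SZ, add(Z, Z))), SZ)))))
  →15  S(S(S(S(S(add(add(SZ, add(Z, Z)), SZ))))))
  →16  S(S(S(S(S(add(S(add(Z, add(Z, Z))), SZ))))))
  →17  S(S(S(S(S(S(add(add(Z, add(Z, Z)), SZ)))))))
  →18  S(S(S(S(S(S(add(add(Z, Z), SZ)))))))
  →19  S(S(S(S(S(S(add(Z, SZ)))))))
  →20  S^7(Z)

Term B:
  start: add(add(SZ, S^4(Z)), mul(SZ, SZ))
  →1  add(S(add(Z, S^4(Z))), mul(SZ, SZ))
  →2  S(add(add(Z, S^4(Z)), mul(SZ, SZ)))
  →3  S(add(S^4(Z), mul(SZ, SZ)))
  →4  S(S(add(SSSZ, mul(SZ, SZ))))
  →5  S(S(S(add(SSZ, mul(SZ, SZ)))))
  →6  S(S(S(S(add(SZ, mul(SZ, SZ))))))
  →7  S(S(S(S(S(add(Z, mul(SZ, SZ)))))))
  →8  S(S(S(S(S(mul(SZ, SZ))))))
  →9  S(S(S(S(S(add(SZ, mul(Z, SZ)))))))
  →10  S(S(S(S(S(S(add(Z, mul(Z, SZ))))))))
  →11  S(S(S(S(S(S(mul(Z, SZ)))))))
  →12  S^6(Z)

Answer: DIFFERENT — A ⇓ S^7(Z), B ⇓ S^6(Z)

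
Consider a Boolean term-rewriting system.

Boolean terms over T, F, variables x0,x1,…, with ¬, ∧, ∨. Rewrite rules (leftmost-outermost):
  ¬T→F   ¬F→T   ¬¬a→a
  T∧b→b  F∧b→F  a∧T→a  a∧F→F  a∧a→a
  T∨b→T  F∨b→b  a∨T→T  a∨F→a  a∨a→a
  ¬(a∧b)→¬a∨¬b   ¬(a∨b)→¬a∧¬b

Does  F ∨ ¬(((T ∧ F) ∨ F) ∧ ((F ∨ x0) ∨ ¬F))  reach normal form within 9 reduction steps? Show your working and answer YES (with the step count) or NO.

Answer: YES — reaches normal form T in 9 ≤ 9 steps

Derivation:
  start: F ∨ ¬(((T ∧ F) ∨ F) ∧ ((F ∨ x0) ∨ ¬F))
  step 1: ¬(((T ∧ F) ∨ F) ∧ ((F ∨ x0) ∨ ¬F))
  step 2: ¬((T ∧ F) ∨ F) ∨ ¬((F ∨ x0) ∨ ¬F)
  step 3: (¬(T ∧ F) ∧ ¬F) ∨ ¬((F ∨ x0) ∨ ¬F)
  step 4: ((¬T ∨ ¬F) ∧ ¬F) ∨ ¬((F ∨ x0) ∨ ¬F)
  step 5: ((F ∨ ¬F) ∧ ¬F) ∨ ¬((F ∨ x0) ∨ ¬F)
  step 6: (¬F ∧ ¬F) ∨ ¬((F ∨ x0) ∨ ¬F)
  step 7: ¬F ∨ ¬((F ∨ x0) ∨ ¬F)
  step 8: T ∨ ¬((F ∨ x0) ∨ ¬F)
  step 9: T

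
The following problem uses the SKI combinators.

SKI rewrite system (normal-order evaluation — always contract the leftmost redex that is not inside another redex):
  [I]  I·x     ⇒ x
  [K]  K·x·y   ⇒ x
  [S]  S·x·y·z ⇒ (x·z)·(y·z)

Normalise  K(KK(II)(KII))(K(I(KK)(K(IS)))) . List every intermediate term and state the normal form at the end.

  start: K(KK(II)(KII))(K(I(KK)(K(IS))))
  [1] KK(II)(KII)
  [2] K(KII)
  [3] KI

Answer: normal form = KI  (in 3 steps)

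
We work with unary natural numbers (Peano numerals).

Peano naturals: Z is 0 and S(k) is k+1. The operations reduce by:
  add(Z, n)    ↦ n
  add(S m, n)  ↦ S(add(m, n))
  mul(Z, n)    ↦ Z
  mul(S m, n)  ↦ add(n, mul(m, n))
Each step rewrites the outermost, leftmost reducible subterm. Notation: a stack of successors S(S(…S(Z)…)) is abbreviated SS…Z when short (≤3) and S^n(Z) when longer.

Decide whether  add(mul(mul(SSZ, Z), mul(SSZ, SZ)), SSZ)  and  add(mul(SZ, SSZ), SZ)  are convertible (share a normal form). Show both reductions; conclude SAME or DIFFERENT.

Answer: DIFFERENT — A ⇓ SSZ, B ⇓ SSSZ

Derivation:
Term A:
  start: add(mul(mul(SSZ, Z), mul(SSZ, SZ)), SSZ)
  [1] add(mul(add(Z, mul(SZ, Z)), mul(SSZ, SZ)), SSZ)
  [2] add(mul(mul(SZ, Z), mul(SSZ, SZ)), SSZ)
  [3] add(mul(add(Z, mul(Z, Z)), mul(SSZ, SZ)), SSZ)
  [4] add(mul(mul(Z, Z), mul(SSZ, SZ)), SSZ)
  [5] add(mul(Z, mul(SSZ, SZ)), SSZ)
  [6] add(Z, SSZ)
  [7] SSZ

Term B:
  start: add(mul(SZ, SSZ), SZ)
  [1] add(add(SSZ, mul(Z, SSZ)), SZ)
  [2] add(S(add(SZ, mul(Z, SSZ))), SZ)
  [3] S(add(add(SZ, mul(Z, SSZ)), SZ))
  [4] S(add(S(add(Z, mul(Z, SSZ))), SZ))
  [5] S(S(add(add(Z, mul(Z, SSZ)), SZ)))
  [6] S(S(add(mul(Z, SSZ), SZ)))
  [7] S(S(add(Z, SZ)))
  [8] SSSZ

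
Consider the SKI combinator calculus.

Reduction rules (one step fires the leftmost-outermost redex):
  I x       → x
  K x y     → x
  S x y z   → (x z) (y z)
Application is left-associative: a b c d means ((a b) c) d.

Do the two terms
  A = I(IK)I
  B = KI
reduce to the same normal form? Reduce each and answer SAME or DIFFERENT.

Answer: SAME — A ⇓ KI, B ⇓ KI

Working:
Term A:
  start: I(IK)I
  →1  IKI
  →2  KI

Term B:
  start: KI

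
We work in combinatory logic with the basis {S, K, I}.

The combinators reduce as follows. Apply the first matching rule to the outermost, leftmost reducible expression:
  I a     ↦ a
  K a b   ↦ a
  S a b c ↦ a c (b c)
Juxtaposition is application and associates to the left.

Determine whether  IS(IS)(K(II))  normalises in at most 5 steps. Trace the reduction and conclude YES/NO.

  start: IS(IS)(K(II))
  step 1: S(IS)(K(II))
  step 2: SS(K(II))
  step 3: SS(KI)

Answer: YES — reaches normal form SS(KI) in 3 ≤ 5 steps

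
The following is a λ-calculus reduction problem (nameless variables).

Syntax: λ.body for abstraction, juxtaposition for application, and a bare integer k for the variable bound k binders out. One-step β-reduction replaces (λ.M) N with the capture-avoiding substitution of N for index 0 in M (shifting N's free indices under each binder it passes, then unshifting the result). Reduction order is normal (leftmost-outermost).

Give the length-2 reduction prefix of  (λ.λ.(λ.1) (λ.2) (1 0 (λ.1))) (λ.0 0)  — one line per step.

  start: (λ.λ.(λ.1) (λ.2) (1 0 (λ.1))) (λ.0 0)
  step 1: λ.(λ.1) (λ.λ.0 0) ((λ.0 0) 0 (λ.1))
  step 2: λ.0 ((λ.0 0) 0 (λ.1))

Answer: after 2 steps: λ.0 ((λ.0 0) 0 (λ.1))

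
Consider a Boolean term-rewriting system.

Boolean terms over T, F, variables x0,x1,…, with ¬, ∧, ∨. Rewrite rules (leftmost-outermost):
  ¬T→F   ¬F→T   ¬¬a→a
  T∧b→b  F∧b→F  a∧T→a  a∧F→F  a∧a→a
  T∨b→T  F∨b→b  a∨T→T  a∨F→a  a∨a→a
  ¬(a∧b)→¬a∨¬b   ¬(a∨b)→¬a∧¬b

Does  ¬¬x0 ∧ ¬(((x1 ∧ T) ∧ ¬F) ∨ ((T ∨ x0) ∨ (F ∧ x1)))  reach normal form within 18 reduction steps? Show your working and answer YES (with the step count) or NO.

Answer: YES — reaches normal form F in 15 ≤ 18 steps

Reduction:
  start: ¬¬x0 ∧ ¬(((x1 ∧ T) ∧ ¬F) ∨ ((T ∨ x0) ∨ (F ∧ x1)))
  →1  x0 ∧ ¬(((x1 ∧ T) ∧ ¬F) ∨ ((T ∨ x0) ∨ (F ∧ x1)))
  →2  x0 ∧ (¬((x1 ∧ T) ∧ ¬F) ∧ ¬((T ∨ x0) ∨ (F ∧ x1)))
  →3  x0 ∧ ((¬(x1 ∧ T) ∨ ¬¬F) ∧ ¬((T ∨ x0) ∨ (F ∧ x1)))
  →4  x0 ∧ (((¬x1 ∨ ¬T) ∨ ¬¬F) ∧ ¬((T ∨ x0) ∨ (F ∧ x1)))
  →5  x0 ∧ (((¬x1 ∨ F) ∨ ¬¬F) ∧ ¬((T ∨ x0) ∨ (F ∧ x1)))
  →6  x0 ∧ ((¬x1 ∨ ¬¬F) ∧ ¬((T ∨ x0) ∨ (F ∧ x1)))
  →7  x0 ∧ ((¬x1 ∨ F) ∧ ¬((T ∨ x0) ∨ (F ∧ x1)))
  →8  x0 ∧ (¬x1 ∧ ¬((T ∨ x0) ∨ (F ∧ x1)))
  →9  x0 ∧ (¬x1 ∧ (¬(T ∨ x0) ∧ ¬(F ∧ x1)))
  →10  x0 ∧ (¬x1 ∧ ((¬T ∧ ¬x0) ∧ ¬(F ∧ x1)))
  →11  x0 ∧ (¬x1 ∧ ((F ∧ ¬x0) ∧ ¬(F ∧ x1)))
  →12  x0 ∧ (¬x1 ∧ (F ∧ ¬(F ∧ x1)))
  →13  x0 ∧ (¬x1 ∧ F)
  →14  x0 ∧ F
  →15  F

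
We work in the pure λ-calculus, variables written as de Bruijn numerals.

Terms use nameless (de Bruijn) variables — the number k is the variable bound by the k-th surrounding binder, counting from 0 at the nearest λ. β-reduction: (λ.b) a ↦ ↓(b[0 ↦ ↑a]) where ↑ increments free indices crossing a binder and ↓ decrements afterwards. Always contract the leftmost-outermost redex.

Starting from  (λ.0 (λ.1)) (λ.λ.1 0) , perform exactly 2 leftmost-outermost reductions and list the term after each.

Answer: after 2 steps: λ.(λ.λ.λ.1 0) 0

Derivation:
  start: (λ.0 (λ.1)) (λ.λ.1 0)
  [1] (λ.λ.1 0) (λ.λ.λ.1 0)
  [2] λ.(λ.λ.λ.1 0) 0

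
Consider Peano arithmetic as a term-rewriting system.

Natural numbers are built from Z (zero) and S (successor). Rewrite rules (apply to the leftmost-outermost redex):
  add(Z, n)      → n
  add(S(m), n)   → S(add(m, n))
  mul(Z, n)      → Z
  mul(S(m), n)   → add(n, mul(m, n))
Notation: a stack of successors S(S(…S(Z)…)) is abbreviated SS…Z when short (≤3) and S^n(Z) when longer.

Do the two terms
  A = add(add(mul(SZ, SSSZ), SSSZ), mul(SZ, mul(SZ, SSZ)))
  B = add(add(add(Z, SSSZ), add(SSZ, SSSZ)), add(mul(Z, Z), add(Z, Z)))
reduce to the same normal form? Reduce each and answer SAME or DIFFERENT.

Answer: SAME — A ⇓ S^8(Z), B ⇓ S^8(Z)

Reduction:
Term A:
  start: add(add(mul(SZ, SSSZ), SSSZ), mul(SZ, mul(SZ, SSZ)))
  [1] add(add(add(SSSZ, mul(Z, SSSZ)), SSSZ), mul(SZ, mul(SZ, SSZ)))
  [2] add(add(S(add(SSZ, mul(Z, SSSZ))), SSSZ), mul(SZ, mul(SZ, SSZ)))
  [3] add(S(add(add(SSZ, mul(Z, SSSZ)), SSSZ)), mul(SZ, mul(SZ, SSZ)))
  [4] S(add(add(add(SSZ, mul(Z, SSSZ)), SSSZ), mul(SZ, mul(SZ, SSZ))))
  [5] S(add(add(S(add(SZ, mul(Z, SSSZ))), SSSZ), mul(SZ, mul(SZ, SSZ))))
  [6] S(add(S(add(add(SZ, mul(Z, SSSZ)), SSSZ)), mul(SZ, mul(SZ, SSZ))))
  [7] S(S(add(add(add(SZ, mul(Z, SSSZ)), SSSZ), mul(SZ, mul(SZ, SSZ)))))
  [8] S(S(add(add(S(add(Z, mul(Z, SSSZ))), SSSZ), mul(SZ, mul(SZ, SSZ)))))
  [9] S(S(add(S(add(add(Z, mul(Z, SSSZ)), SSSZ)), mul(SZ, mul(SZ, SSZ)))))
  [10] S(S(S(add(add(add(Z, mul(Z, SSSZ)), SSSZ), mul(SZ, mul(SZ, SSZ))))))
  [11] S(S(S(add(add(mul(Z, SSSZ), SSSZ), mul(SZ, mul(SZ, SSZ))))))
  [12] S(S(S(add(add(Z, SSSZ), mul(SZ, mul(SZ, SSZ))))))
  [13] S(S(S(add(SSSZ, mul(SZ, mul(SZ, SSZ))))))
  [14] S(S(S(S(add(SSZ, mul(SZ, mul(SZ, SSZ)))))))
  [15] S(S(S(S(S(add(SZ, mul(SZ, mul(SZ, SSZ))))))))
  [16] S(S(S(S(S(S(add(Z, mul(SZ, mul(SZ, SSZ)))))))))
  [17] S(S(S(S(S(S(mul(SZ, mul(SZ, SSZ))))))))
  [18] S(S(S(S(S(S(add(mul(SZ, SSZ), mul(Z, mul(SZ, SSZ)))))))))
  [19] S(S(S(S(S(S(add(add(SSZ, mul(Z, SSZ)), mul(Z, mul(SZ, SSZ)))))))))
  [20] S(S(S(S(S(S(add(S(add(SZ, mul(Z, SSZ))), mul(Z, mul(SZ, SSZ)))))))))
  [21] S(S(S(S(S(S(S(add(add(SZ, mul(Z, SSZ)), mul(Z, mul(SZ, SSZ))))))))))
  [22] S(S(S(S(S(S(S(add(S(add(Z, mul(Z, SSZ))), mul(Z, mul(SZ, SSZ))))))))))
  [23] S(S(S(S(S(S(S(S(add(add(Z, mul(Z, SSZ)), mul(Z, mul(SZ, SSZ)))))))))))
  [24] S(S(S(S(S(S(S(S(add(mul(Z, SSZ), mul(Z, mul(SZ, SSZ)))))))))))
  [25] S(S(S(S(S(S(S(S(add(Z, mul(Z, mul(SZ, SSZ)))))))))))
  [26] S(S(S(S(S(S(S(S(mul(Z, mul(SZ, SSZ))))))))))
  [27] S^8(Z)

Term B:
  start: add(add(add(Z, SSSZ), add(SSZ, SSSZ)), add(mul(Z, Z), add(Z, Z)))
  [1] add(add(SSSZ, add(SSZ, SSSZ)), add(mul(Z, Z), add(Z, Z)))
  [2] add(S(add(SSZ, add(SSZ, SSSZ))), add(mul(Z, Z), add(Z, Z)))
  [3] S(add(add(SSZ, add(SSZ, SSSZ)), add(mul(Z, Z), add(Z, Z))))
  [4] S(add(S(add(SZ, add(SSZ, SSSZ))), add(mul(Z, Z), add(Z, Z))))
  [5] S(S(add(add(SZ, add(SSZ, SSSZ)), add(mul(Z, Z), add(Z, Z)))))
  [6] S(S(add(S(add(Z, add(SSZ, SSSZ))), add(mul(Z, Z), add(Z, Z)))))
  [7] S(S(S(add(add(Z, add(SSZ, SSSZ)), add(mul(Z, Z), add(Z, Z))))))
  [8] S(S(S(add(add(SSZ, SSSZ), add(mul(Z, Z), add(Z, Z))))))
  [9] S(S(S(add(S(add(SZ, SSSZ)), add(mul(Z, Z), add(Z, Z))))))
  [10] S(S(S(S(add(add(SZ, SSSZ), add(mul(Z, Z), add(Z, Z)))))))
  [11] S(S(S(S(add(S(add(Z, SSSZ)), add(mul(Z, Z), add(Z, Z)))))))
  [12] S(S(S(S(S(add(add(Z, SSSZ), add(mul(Z, Z), add(Z, Z))))))))
  [13] S(S(S(S(S(add(SSSZ, add(mul(Z, Z), add(Z, Z))))))))
  [14] S(S(S(S(S(S(add(SSZ, add(mul(Z, Z), add(Z, Z)))))))))
  [15] S(S(S(S(S(S(S(add(SZ, add(mul(Z, Z), add(Z, Z))))))))))
  [16] S(S(S(S(S(S(S(S(add(Z, add(mul(Z, Z), add(Z, Z)))))))))))
  [17] S(S(S(S(S(S(S(S(add(mul(Z, Z), add(Z, Z))))))))))
  [18] S(S(S(S(S(S(S(S(add(Z, add(Z, Z))))))))))
  [19] S(S(S(S(S(S(S(S(add(Z, Z)))))))))
  [20] S^8(Z)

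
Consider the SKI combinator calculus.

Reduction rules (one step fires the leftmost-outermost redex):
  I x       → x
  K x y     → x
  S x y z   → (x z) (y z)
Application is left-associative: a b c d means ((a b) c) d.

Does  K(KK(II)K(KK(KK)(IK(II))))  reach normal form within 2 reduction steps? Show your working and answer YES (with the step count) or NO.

Answer: YES — reaches normal form KK in 2 ≤ 2 steps

Working:
  start: K(KK(II)K(KK(KK)(IK(II))))
  [1] K(KK(KK(KK)(IK(II))))
  [2] KK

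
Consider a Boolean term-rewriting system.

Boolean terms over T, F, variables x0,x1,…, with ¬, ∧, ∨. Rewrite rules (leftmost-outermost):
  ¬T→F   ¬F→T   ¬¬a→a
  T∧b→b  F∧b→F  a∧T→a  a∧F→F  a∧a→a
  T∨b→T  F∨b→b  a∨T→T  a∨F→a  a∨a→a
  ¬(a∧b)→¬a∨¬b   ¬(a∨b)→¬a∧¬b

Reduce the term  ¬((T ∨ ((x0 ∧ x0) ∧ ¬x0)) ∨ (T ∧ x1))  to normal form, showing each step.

Answer: normal form = F  (in 5 steps)

Derivation:
  start: ¬((T ∨ ((x0 ∧ x0) ∧ ¬x0)) ∨ (T ∧ x1))
  →1  ¬(T ∨ ((x0 ∧ x0) ∧ ¬x0)) ∧ ¬(T ∧ x1)
  →2  (¬T ∧ ¬((x0 ∧ x0) ∧ ¬x0)) ∧ ¬(T ∧ x1)
  →3  (F ∧ ¬((x0 ∧ x0) ∧ ¬x0)) ∧ ¬(T ∧ x1)
  →4  F ∧ ¬(T ∧ x1)
  →5  F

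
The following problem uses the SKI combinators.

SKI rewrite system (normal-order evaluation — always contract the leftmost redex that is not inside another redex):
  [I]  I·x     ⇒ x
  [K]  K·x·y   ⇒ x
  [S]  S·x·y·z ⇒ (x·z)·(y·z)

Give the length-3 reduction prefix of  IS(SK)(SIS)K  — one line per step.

  start: IS(SK)(SIS)K
  [1] S(SK)(SIS)K
  [2] SKK(SISK)
  [3] K(SISK)(K(SISK))

Answer: after 3 steps: K(SISK)(K(SISK))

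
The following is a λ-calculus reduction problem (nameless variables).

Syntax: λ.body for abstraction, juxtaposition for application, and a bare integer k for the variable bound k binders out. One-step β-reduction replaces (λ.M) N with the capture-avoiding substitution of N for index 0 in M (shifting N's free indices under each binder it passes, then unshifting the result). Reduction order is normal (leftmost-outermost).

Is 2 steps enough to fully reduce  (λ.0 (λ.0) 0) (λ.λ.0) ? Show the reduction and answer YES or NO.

Answer: NO — after 2 steps the term is (λ.0) (λ.λ.0), not yet normal

Reduction:
  start: (λ.0 (λ.0) 0) (λ.λ.0)
  step 1: (λ.λ.0) (λ.0) (λ.λ.0)
  step 2: (λ.0) (λ.λ.0)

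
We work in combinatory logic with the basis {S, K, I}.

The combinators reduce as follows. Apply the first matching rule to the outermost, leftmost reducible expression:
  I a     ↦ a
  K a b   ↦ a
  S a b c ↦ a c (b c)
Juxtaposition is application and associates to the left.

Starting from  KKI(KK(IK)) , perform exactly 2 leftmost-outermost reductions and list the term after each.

  start: KKI(KK(IK))
  →1  K(KK(IK))
  →2  KK

Answer: after 2 steps: KK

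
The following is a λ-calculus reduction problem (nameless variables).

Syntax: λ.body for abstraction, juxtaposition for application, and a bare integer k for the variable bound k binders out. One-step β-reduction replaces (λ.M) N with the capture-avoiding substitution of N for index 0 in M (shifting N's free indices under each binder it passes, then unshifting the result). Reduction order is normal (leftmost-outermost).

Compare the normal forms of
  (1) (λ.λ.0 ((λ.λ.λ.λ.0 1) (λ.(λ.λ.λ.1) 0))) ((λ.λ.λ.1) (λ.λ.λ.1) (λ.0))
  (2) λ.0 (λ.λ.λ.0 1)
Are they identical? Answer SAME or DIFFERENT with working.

Term A:
  start: (λ.λ.0 ((λ.λ.λ.λ.0 1) (λ.(λ.λ.λ.1) 0))) ((λ.λ.λ.1) (λ.λ.λ.1) (λ.0))
  step 1: λ.0 ((λ.λ.λ.λ.0 1) (λ.(λ.λ.λ.1) 0))
  step 2: λ.0 (λ.λ.λ.0 1)

Term B:
  start: λ.0 (λ.λ.λ.0 1)

Answer: SAME — A ⇓ λ.0 (λ.λ.λ.0 1), B ⇓ λ.0 (λ.λ.λ.0 1)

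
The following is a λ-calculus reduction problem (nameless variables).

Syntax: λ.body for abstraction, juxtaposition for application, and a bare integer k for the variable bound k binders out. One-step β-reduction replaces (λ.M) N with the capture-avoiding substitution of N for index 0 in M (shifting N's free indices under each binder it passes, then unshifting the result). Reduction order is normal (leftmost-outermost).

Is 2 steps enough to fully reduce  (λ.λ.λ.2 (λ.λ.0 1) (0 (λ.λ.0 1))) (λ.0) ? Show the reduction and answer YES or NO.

Answer: NO — after 2 steps the term is λ.λ.(λ.λ.0 1) (0 (λ.λ.0 1)), not yet normal

Reduction:
  start: (λ.λ.λ.2 (λ.λ.0 1) (0 (λ.λ.0 1))) (λ.0)
  step 1: λ.λ.(λ.0) (λ.λ.0 1) (0 (λ.λ.0 1))
  step 2: λ.λ.(λ.λ.0 1) (0 (λ.λ.0 1))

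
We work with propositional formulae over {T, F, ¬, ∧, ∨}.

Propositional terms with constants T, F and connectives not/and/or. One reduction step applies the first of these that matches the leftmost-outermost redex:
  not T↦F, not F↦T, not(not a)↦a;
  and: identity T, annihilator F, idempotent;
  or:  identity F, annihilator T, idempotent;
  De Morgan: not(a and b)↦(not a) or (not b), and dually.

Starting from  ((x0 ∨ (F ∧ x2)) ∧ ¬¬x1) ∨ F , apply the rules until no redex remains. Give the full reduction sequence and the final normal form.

Answer: normal form = x0 ∧ x1  (in 4 steps)

Working:
  start: ((x0 ∨ (F ∧ x2)) ∧ ¬¬x1) ∨ F
  →1  (x0 ∨ (F ∧ x2)) ∧ ¬¬x1
  →2  (x0 ∨ F) ∧ ¬¬x1
  →3  x0 ∧ ¬¬x1
  →4  x0 ∧ x1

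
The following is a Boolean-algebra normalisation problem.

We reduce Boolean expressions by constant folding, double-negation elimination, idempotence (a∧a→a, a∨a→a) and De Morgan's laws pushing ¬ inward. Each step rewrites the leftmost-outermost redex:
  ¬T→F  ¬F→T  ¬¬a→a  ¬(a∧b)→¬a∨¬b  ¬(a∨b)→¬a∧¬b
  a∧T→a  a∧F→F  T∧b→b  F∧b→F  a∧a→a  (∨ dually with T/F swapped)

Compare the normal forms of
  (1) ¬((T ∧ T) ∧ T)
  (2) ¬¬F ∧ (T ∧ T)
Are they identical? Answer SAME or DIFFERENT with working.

Answer: SAME — A ⇓ F, B ⇓ F

Derivation:
Term A:
  start: ¬((T ∧ T) ∧ T)
  →1  ¬(T ∧ T) ∨ ¬T
  →2  (¬T ∨ ¬T) ∨ ¬T
  →3  ¬T ∨ ¬T
  →4  ¬T
  →5  F

Term B:
  start: ¬¬F ∧ (T ∧ T)
  →1  F ∧ (T ∧ T)
  →2  F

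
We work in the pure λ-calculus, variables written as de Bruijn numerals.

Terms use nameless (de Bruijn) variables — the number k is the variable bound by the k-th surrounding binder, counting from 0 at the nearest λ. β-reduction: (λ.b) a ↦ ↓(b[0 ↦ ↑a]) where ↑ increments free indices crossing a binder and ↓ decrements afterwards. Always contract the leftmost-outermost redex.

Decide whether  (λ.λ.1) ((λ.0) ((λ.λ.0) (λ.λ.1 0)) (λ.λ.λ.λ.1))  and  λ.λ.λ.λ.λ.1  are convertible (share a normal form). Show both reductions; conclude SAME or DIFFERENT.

Answer: SAME — A ⇓ λ.λ.λ.λ.λ.1, B ⇓ λ.λ.λ.λ.λ.1

Reduction:
Term A:
  start: (λ.λ.1) ((λ.0) ((λ.λ.0) (λ.λ.1 0)) (λ.λ.λ.λ.1))
  [1] λ.(λ.0) ((λ.λ.0) (λ.λ.1 0)) (λ.λ.λ.λ.1)
  [2] λ.(λ.λ.0) (λ.λ.1 0) (λ.λ.λ.λ.1)
  [3] λ.(λ.0) (λ.λ.λ.λ.1)
  [4] λ.λ.λ.λ.λ.1

Term B:
  start: λ.λ.λ.λ.λ.1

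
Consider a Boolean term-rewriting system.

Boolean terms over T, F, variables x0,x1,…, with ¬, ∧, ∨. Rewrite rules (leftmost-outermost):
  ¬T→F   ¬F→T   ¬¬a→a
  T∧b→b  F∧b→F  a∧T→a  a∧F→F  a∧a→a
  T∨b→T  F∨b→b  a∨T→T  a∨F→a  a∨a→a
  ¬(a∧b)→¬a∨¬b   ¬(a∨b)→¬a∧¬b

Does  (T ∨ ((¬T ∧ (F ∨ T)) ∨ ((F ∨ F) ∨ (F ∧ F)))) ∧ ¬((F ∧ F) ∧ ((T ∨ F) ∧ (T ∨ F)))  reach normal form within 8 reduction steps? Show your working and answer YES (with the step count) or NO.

  start: (T ∨ ((¬T ∧ (F ∨ T)) ∨ ((F ∨ F) ∨ (F ∧ F)))) ∧ ¬((F ∧ F) ∧ ((T ∨ F) ∧ (T ∨ F)))
  [1] T ∧ ¬((F ∧ F) ∧ ((T ∨ F) ∧ (T ∨ F)))
  [2] ¬((F ∧ F) ∧ ((T ∨ F) ∧ (T ∨ F)))
  [3] ¬(F ∧ F) ∨ ¬((T ∨ F) ∧ (T ∨ F))
  [4] (¬F ∨ ¬F) ∨ ¬((T ∨ F) ∧ (T ∨ F))
  [5] ¬F ∨ ¬((T ∨ F) ∧ (T ∨ F))
  [6] T ∨ ¬((T ∨ F) ∧ (T ∨ F))
  [7] T

Answer: YES — reaches normal form T in 7 ≤ 8 steps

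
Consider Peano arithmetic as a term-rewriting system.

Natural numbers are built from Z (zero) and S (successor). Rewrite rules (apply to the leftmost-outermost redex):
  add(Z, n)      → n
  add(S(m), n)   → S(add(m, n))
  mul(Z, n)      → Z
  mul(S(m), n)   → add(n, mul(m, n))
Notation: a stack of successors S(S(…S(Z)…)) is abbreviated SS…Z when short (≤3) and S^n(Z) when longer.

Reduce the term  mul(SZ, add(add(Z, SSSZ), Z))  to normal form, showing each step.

  start: mul(SZ, add(add(Z, SSSZ), Z))
  →1  add(add(add(Z, SSSZ), Z), mul(Z, add(add(Z, SSSZ), Z)))
  →2  add(add(SSSZ, Z), mul(Z, add(add(Z, SSSZ), Z)))
  →3  add(S(add(SSZ, Z)), mul(Z, add(add(Z, SSSZ), Z)))
  →4  S(add(add(SSZ, Z), mul(Z, add(add(Z, SSSZ), Z))))
  →5  S(add(S(add(SZ, Z)), mul(Z, add(add(Z, SSSZ), Z))))
  →6  S(S(add(add(SZ, Z), mul(Z, add(add(Z, SSSZ), Z)))))
  →7  S(S(add(S(add(Z, Z)), mul(Z, add(add(Z, SSSZ), Z)))))
  →8  S(S(S(add(add(Z, Z), mul(Z, add(add(Z, SSSZ), Z))))))
  →9  S(S(S(add(Z, mul(Z, add(add(Z, SSSZ), Z))))))
  →10  S(S(S(mul(Z, add(add(Z, SSSZ), Z)))))
  →11  SSSZ

Answer: normal form = SSSZ  (in 11 steps)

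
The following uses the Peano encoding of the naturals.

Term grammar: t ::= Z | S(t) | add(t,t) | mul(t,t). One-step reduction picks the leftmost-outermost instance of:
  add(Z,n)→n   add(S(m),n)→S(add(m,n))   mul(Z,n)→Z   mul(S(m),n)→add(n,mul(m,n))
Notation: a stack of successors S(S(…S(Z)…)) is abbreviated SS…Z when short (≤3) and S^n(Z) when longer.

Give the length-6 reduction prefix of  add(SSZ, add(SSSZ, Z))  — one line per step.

Answer: after 6 steps: S(S(S(S(S(add(Z, Z))))))

Working:
  start: add(SSZ, add(SSSZ, Z))
  [1] S(add(SZ, add(SSSZ, Z)))
  [2] S(S(add(Z, add(SSSZ, Z))))
  [3] S(S(add(SSSZ, Z)))
  [4] S(S(S(add(SSZ, Z))))
  [5] S(S(S(S(add(SZ, Z)))))
  [6] S(S(S(S(S(add(Z, Z))))))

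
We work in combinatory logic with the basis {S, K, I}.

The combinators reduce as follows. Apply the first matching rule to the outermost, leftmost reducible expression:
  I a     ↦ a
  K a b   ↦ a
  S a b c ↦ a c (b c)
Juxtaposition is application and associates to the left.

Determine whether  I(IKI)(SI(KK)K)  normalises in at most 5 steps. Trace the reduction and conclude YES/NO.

Answer: YES — reaches normal form I in 3 ≤ 5 steps

Derivation:
  start: I(IKI)(SI(KK)K)
  →1  IKI(SI(KK)K)
  →2  KI(SI(KK)K)
  →3  I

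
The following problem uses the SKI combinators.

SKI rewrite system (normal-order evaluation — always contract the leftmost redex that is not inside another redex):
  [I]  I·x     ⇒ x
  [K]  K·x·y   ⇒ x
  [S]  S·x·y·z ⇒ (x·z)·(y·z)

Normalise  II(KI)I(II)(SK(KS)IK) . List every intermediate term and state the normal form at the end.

Answer: normal form = K  (in 9 steps)

Reduction:
  start: II(KI)I(II)(SK(KS)IK)
  [1] I(KI)I(II)(SK(KS)IK)
  [2] KII(II)(SK(KS)IK)
  [3] I(II)(SK(KS)IK)
  [4] II(SK(KS)IK)
  [5] I(SK(KS)IK)
  [6] SK(KS)IK
  [7] KI(KSI)K
  [8] IK
  [9] K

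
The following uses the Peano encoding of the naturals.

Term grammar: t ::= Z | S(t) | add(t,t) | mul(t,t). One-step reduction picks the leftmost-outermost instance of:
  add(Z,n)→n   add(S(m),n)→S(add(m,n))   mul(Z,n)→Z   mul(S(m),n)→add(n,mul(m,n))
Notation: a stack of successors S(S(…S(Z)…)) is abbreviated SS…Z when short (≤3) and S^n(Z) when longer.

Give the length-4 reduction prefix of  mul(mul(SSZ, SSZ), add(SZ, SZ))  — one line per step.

Answer: after 4 steps: add(S(add(Z, SZ)), mul(add(SZ, mul(SZ, SSZ)), add(SZ, SZ)))

Derivation:
  start: mul(mul(SSZ, SSZ), add(SZ, SZ))
  →1  mul(add(SSZ, mul(SZ, SSZ)), add(SZ, SZ))
  →2  mul(S(add(SZ, mul(SZ, SSZ))), add(SZ, SZ))
  →3  add(add(SZ, SZ), mul(add(SZ, mul(SZ, SSZ)), add(SZ, SZ)))
  →4  add(S(add(Z, SZ)), mul(add(SZ, mul(SZ, SSZ)), add(SZ, SZ)))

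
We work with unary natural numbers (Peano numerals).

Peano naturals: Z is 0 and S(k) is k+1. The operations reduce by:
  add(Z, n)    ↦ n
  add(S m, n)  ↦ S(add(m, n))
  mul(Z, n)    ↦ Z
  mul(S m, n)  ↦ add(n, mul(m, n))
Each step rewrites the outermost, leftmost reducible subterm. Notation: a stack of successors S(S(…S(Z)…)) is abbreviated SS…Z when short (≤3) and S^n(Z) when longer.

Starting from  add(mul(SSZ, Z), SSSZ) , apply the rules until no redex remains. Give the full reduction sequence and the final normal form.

  start: add(mul(SSZ, Z), SSSZ)
  step 1: add(add(Z, mul(SZ, Z)), SSSZ)
  step 2: add(mul(SZ, Z), SSSZ)
  step 3: add(add(Z, mul(Z, Z)), SSSZ)
  step 4: add(mul(Z, Z), SSSZ)
  step 5: add(Z, SSSZ)
  step 6: SSSZ

Answer: normal form = SSSZ  (in 6 steps)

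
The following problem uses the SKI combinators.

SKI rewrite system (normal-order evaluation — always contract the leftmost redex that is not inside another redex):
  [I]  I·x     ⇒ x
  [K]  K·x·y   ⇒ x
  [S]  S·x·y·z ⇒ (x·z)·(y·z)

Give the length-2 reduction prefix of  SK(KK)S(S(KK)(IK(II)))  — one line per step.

Answer: after 2 steps: S(S(KK)(IK(II)))

Derivation:
  start: SK(KK)S(S(KK)(IK(II)))
  step 1: KS(KKS)(S(KK)(IK(II)))
  step 2: S(S(KK)(IK(II)))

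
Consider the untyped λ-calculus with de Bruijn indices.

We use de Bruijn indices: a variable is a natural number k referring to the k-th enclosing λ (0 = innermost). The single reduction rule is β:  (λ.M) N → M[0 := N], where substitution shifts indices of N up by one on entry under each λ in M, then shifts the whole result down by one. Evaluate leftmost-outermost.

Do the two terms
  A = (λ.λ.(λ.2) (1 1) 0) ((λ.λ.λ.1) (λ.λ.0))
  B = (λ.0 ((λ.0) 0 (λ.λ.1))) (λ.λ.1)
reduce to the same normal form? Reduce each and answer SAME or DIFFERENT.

Term A:
  start: (λ.λ.(λ.2) (1 1) 0) ((λ.λ.λ.1) (λ.λ.0))
  step 1: λ.(λ.(λ.λ.λ.1) (λ.λ.0)) ((λ.λ.λ.1) (λ.λ.0) ((λ.λ.λ.1) (λ.λ.0))) 0
  step 2: λ.(λ.λ.λ.1) (λ.λ.0) 0
  step 3: λ.(λ.λ.1) 0
  step 4: λ.λ.1

Term B:
  start: (λ.0 ((λ.0) 0 (λ.λ.1))) (λ.λ.1)
  step 1: (λ.λ.1) ((λ.0) (λ.λ.1) (λ.λ.1))
  step 2: λ.(λ.0) (λ.λ.1) (λ.λ.1)
  step 3: λ.(λ.λ.1) (λ.λ.1)
  step 4: λ.λ.λ.λ.1

Answer: DIFFERENT — A ⇓ λ.λ.1, B ⇓ λ.λ.λ.λ.1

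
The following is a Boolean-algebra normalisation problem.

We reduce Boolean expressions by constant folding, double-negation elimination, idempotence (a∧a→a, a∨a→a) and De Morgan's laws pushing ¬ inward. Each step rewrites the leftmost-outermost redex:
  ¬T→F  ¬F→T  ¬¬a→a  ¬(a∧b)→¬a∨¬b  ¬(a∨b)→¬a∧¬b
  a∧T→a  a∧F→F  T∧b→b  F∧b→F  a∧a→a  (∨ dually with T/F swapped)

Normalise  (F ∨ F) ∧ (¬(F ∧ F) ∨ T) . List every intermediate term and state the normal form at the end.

Answer: normal form = F  (in 2 steps)

Working:
  start: (F ∨ F) ∧ (¬(F ∧ F) ∨ T)
  step 1: F ∧ (¬(F ∧ F) ∨ T)
  step 2: F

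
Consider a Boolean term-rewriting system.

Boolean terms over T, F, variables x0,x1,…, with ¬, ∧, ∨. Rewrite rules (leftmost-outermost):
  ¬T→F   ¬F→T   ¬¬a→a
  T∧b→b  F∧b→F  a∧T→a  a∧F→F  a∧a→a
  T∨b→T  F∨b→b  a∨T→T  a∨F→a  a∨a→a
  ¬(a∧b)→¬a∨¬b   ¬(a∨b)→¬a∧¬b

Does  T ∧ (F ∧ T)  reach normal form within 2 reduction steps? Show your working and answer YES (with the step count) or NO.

Answer: YES — reaches normal form F in 2 ≤ 2 steps

Reduction:
  start: T ∧ (F ∧ T)
  →1  F ∧ T
  →2  F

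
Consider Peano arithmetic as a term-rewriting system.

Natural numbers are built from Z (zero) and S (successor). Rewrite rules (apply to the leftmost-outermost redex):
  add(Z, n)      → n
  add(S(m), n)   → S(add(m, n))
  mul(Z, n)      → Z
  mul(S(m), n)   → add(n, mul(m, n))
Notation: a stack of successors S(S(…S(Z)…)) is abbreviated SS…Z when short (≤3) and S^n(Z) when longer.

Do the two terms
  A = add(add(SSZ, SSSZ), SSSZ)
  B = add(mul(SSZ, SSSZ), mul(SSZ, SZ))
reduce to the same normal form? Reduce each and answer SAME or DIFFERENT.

Term A:
  start: add(add(SSZ, SSSZ), SSSZ)
  [1] add(S(add(SZ, SSSZ)), SSSZ)
  [2] S(add(add(SZ, SSSZ), SSSZ))
  [3] S(add(S(add(Z, SSSZ)), SSSZ))
  [4] S(S(add(add(Z, SSSZ), SSSZ)))
  [5] S(S(add(SSSZ, SSSZ)))
  [6] S(S(S(add(SSZ, SSSZ))))
  [7] S(S(S(S(add(SZ, SSSZ)))))
  [8] S(S(S(S(S(add(Z, SSSZ))))))
  [9] S^8(Z)

Term B:
  start: add(mul(SSZ, SSSZ), mul(SSZ, SZ))
  [1] add(add(SSSZ, mul(SZ, SSSZ)), mul(SSZ, SZ))
  [2] add(S(add(SSZ, mul(SZ, SSSZ))), mul(SSZ, SZ))
  [3] S(add(add(SSZ, mul(SZ, SSSZ)), mul(SSZ, SZ)))
  [4] S(add(S(add(SZ, mul(SZ, SSSZ))), mul(SSZ, SZ)))
  [5] S(S(add(add(SZ, mul(SZ, SSSZ)), mul(SSZ, SZ))))
  [6] S(S(add(S(add(Z, mul(SZ, SSSZ))), mul(SSZ, SZ))))
  [7] S(S(S(add(add(Z, mul(SZ, SSSZ)), mul(SSZ, SZ)))))
  [8] S(S(S(add(mul(SZ, SSSZ), mul(SSZ, SZ)))))
  [9] S(S(S(add(add(SSSZ, mul(Z, SSSZ)), mul(SSZ, SZ)))))
  [10] S(S(S(add(S(add(SSZ, mul(Z, SSSZ))), mul(SSZ, SZ)))))
  [11] S(S(S(S(add(add(SSZ, mul(Z, SSSZ)), mul(SSZ, SZ))))))
  [12] S(S(S(S(add(S(add(SZ, mul(Z, SSSZ))), mul(SSZ, SZ))))))
  [13] S(S(S(S(S(add(add(SZ, mul(Z, SSSZ)), mul(SSZ, SZ)))))))
  [14] S(S(S(S(S(add(S(add(Z, mul(Z, SSSZ))), mul(SSZ, SZ)))))))
  [15] S(S(S(S(S(S(add(add(Z, mul(Z, SSSZ)), mul(SSZ, SZ))))))))
  [16] S(S(S(S(S(S(add(mul(Z, SSSZ), mul(SSZ, SZ))))))))
  [17] S(S(S(S(S(S(add(Z, mul(SSZ, SZ))))))))
  [18] S(S(S(S(S(S(mul(SSZ, SZ)))))))
  [19] S(S(S(S(S(S(add(SZ, mul(SZ, SZ))))))))
  [20] S(S(S(S(S(S(S(add(Z, mul(SZ, SZ)))))))))
  [21] S(S(S(S(S(S(S(mul(SZ, SZ))))))))
  [22] S(S(S(S(S(S(S(add(SZ, mul(Z, SZ)))))))))
  [23] S(S(S(S(S(S(S(S(add(Z, mul(Z, SZ))))))))))
  [24] S(S(S(S(S(S(S(S(mul(Z, SZ)))))))))
  [25] S^8(Z)

Answer: SAME — A ⇓ S^8(Z), B ⇓ S^8(Z)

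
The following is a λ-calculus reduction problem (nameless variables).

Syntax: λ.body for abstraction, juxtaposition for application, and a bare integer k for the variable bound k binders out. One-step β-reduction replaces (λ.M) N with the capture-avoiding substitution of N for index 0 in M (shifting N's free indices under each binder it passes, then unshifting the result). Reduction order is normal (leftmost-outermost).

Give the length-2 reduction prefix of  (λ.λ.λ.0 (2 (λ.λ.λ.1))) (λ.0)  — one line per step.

Answer: after 2 steps: λ.λ.0 (λ.λ.λ.1)

Derivation:
  start: (λ.λ.λ.0 (2 (λ.λ.λ.1))) (λ.0)
  →1  λ.λ.0 ((λ.0) (λ.λ.λ.1))
  →2  λ.λ.0 (λ.λ.λ.1)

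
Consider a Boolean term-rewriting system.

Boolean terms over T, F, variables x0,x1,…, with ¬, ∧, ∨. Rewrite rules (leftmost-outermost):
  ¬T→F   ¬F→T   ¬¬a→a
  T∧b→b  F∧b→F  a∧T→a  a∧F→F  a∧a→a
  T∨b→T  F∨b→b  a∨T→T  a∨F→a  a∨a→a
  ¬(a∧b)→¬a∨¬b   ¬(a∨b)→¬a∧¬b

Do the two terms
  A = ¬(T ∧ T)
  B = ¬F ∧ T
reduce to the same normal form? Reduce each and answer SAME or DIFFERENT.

Answer: DIFFERENT — A ⇓ F, B ⇓ T

Reduction:
Term A:
  start: ¬(T ∧ T)
  [1] ¬T ∨ ¬T
  [2] ¬T
  [3] F

Term B:
  start: ¬F ∧ T
  [1] ¬F
  [2] T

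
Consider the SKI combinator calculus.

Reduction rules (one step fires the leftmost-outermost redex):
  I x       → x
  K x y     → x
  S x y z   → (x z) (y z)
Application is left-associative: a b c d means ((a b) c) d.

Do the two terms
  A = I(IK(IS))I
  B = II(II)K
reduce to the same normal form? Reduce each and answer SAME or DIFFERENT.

Term A:
  start: I(IK(IS))I
  [1] IK(IS)I
  [2] K(IS)I
  [3] IS
  [4] S

Term B:
  start: II(II)K
  [1] I(II)K
  [2] IIK
  [3] IK
  [4] K

Answer: DIFFERENT — A ⇓ S, B ⇓ K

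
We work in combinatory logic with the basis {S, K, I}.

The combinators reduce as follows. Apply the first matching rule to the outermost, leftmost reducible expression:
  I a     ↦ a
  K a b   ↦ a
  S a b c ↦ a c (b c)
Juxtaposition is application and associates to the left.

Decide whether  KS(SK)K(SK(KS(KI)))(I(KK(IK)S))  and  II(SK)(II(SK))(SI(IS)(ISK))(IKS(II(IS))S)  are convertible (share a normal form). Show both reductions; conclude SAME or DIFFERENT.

Term A:
  start: KS(SK)K(SK(KS(KI)))(I(KK(IK)S))
  step 1: SK(SK(KS(KI)))(I(KK(IK)S))
  step 2: K(I(KK(IK)S))(SK(KS(KI))(I(KK(IK)S)))
  step 3: I(KK(IK)S)
  step 4: KK(IK)S
  step 5: KS

Term B:
  start: II(SK)(II(SK))(SI(IS)(ISK))(IKS(II(IS))S)
  step 1: I(SK)(II(SK))(SI(IS)(ISK))(IKS(II(IS))S)
  step 2: SK(II(SK))(SI(IS)(ISK))(IKS(II(IS))S)
  step 3: K(SI(IS)(ISK))(II(SK)(SI(IS)(ISK)))(IKS(II(IS))S)
  step 4: SI(IS)(ISK)(IKS(II(IS))S)
  step 5: I(ISK)(IS(ISK))(IKS(II(IS))S)
  step 6: ISK(IS(ISK))(IKS(II(IS))S)
  step 7: SK(IS(ISK))(IKS(II(IS))S)
  step 8: K(IKS(II(IS))S)(IS(ISK)(IKS(II(IS))S))
  step 9: IKS(II(IS))S
  step 10: KS(II(IS))S
  step 11: SS

Answer: DIFFERENT — A ⇓ KS, B ⇓ SS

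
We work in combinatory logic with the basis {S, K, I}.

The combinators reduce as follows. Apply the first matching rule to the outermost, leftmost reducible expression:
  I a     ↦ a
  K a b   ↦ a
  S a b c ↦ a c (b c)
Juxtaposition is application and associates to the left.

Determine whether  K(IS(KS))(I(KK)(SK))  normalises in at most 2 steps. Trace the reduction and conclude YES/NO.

Answer: YES — reaches normal form S(KS) in 2 ≤ 2 steps

Working:
  start: K(IS(KS))(I(KK)(SK))
  [1] IS(KS)
  [2] S(KS)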